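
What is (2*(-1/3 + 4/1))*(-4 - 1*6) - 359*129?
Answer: -139153/3 ≈ -46384.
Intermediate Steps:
(2*(-1/3 + 4/1))*(-4 - 1*6) - 359*129 = (2*(-1*1/3 + 4*1))*(-4 - 6) - 46311 = (2*(-1/3 + 4))*(-10) - 46311 = (2*(11/3))*(-10) - 46311 = (22/3)*(-10) - 46311 = -220/3 - 46311 = -139153/3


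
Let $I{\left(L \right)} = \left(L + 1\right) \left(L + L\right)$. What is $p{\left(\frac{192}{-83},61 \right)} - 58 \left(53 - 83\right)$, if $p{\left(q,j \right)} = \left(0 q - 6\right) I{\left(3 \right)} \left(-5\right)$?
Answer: $2460$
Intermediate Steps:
$I{\left(L \right)} = 2 L \left(1 + L\right)$ ($I{\left(L \right)} = \left(1 + L\right) 2 L = 2 L \left(1 + L\right)$)
$p{\left(q,j \right)} = 720$ ($p{\left(q,j \right)} = \left(0 q - 6\right) 2 \cdot 3 \left(1 + 3\right) \left(-5\right) = \left(0 - 6\right) 2 \cdot 3 \cdot 4 \left(-5\right) = \left(-6\right) 24 \left(-5\right) = \left(-144\right) \left(-5\right) = 720$)
$p{\left(\frac{192}{-83},61 \right)} - 58 \left(53 - 83\right) = 720 - 58 \left(53 - 83\right) = 720 - -1740 = 720 + 1740 = 2460$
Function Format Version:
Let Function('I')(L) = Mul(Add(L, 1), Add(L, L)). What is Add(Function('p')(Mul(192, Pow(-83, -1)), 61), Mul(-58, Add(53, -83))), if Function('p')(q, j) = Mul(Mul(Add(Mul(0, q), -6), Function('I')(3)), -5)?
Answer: 2460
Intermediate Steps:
Function('I')(L) = Mul(2, L, Add(1, L)) (Function('I')(L) = Mul(Add(1, L), Mul(2, L)) = Mul(2, L, Add(1, L)))
Function('p')(q, j) = 720 (Function('p')(q, j) = Mul(Mul(Add(Mul(0, q), -6), Mul(2, 3, Add(1, 3))), -5) = Mul(Mul(Add(0, -6), Mul(2, 3, 4)), -5) = Mul(Mul(-6, 24), -5) = Mul(-144, -5) = 720)
Add(Function('p')(Mul(192, Pow(-83, -1)), 61), Mul(-58, Add(53, -83))) = Add(720, Mul(-58, Add(53, -83))) = Add(720, Mul(-58, -30)) = Add(720, 1740) = 2460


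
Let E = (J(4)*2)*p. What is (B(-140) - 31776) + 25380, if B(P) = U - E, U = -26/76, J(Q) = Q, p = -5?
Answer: -241541/38 ≈ -6356.3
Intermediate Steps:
E = -40 (E = (4*2)*(-5) = 8*(-5) = -40)
U = -13/38 (U = -26*1/76 = -13/38 ≈ -0.34211)
B(P) = 1507/38 (B(P) = -13/38 - 1*(-40) = -13/38 + 40 = 1507/38)
(B(-140) - 31776) + 25380 = (1507/38 - 31776) + 25380 = -1205981/38 + 25380 = -241541/38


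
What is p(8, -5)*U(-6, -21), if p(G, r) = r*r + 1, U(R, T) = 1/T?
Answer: -26/21 ≈ -1.2381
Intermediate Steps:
p(G, r) = 1 + r² (p(G, r) = r² + 1 = 1 + r²)
p(8, -5)*U(-6, -21) = (1 + (-5)²)/(-21) = (1 + 25)*(-1/21) = 26*(-1/21) = -26/21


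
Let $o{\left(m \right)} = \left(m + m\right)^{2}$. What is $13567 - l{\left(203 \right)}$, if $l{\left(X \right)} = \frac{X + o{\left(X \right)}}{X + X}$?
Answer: $\frac{26321}{2} \approx 13161.0$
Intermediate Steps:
$o{\left(m \right)} = 4 m^{2}$ ($o{\left(m \right)} = \left(2 m\right)^{2} = 4 m^{2}$)
$l{\left(X \right)} = \frac{X + 4 X^{2}}{2 X}$ ($l{\left(X \right)} = \frac{X + 4 X^{2}}{X + X} = \frac{X + 4 X^{2}}{2 X}$)
$13567 - l{\left(203 \right)} = 13567 - \left(\frac{1}{2} + 2 \cdot 203\right) = 13567 - \left(\frac{1}{2} + 406\right) = 13567 - \frac{813}{2} = \frac{26321}{2}$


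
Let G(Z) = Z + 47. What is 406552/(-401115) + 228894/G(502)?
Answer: 10176624418/24468015 ≈ 415.92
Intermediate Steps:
G(Z) = 47 + Z
406552/(-401115) + 228894/G(502) = 406552/(-401115) + 228894/(47 + 502) = 406552*(-1/401115) + 228894/549 = -406552/401115 + 228894*(1/549) = -406552/401115 + 76298/183 = 10176624418/24468015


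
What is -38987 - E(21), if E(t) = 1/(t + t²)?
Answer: -18011995/462 ≈ -38987.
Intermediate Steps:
-38987 - E(21) = -38987 - 1/(21*(1 + 21)) = -38987 - 1/(21*22) = -38987 - 1*1/462 = -38987 - 1/462 = -18011995/462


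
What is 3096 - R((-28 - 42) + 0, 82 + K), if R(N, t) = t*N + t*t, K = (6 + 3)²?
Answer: -12063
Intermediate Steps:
K = 81 (K = 9² = 81)
R(N, t) = t² + N*t (R(N, t) = N*t + t² = t² + N*t)
3096 - R((-28 - 42) + 0, 82 + K) = 3096 - (82 + 81)*(((-28 - 42) + 0) + (82 + 81)) = 3096 - 163*((-70 + 0) + 163) = 3096 - 163*(-70 + 163) = 3096 - 163*93 = 3096 - 1*15159 = 3096 - 15159 = -12063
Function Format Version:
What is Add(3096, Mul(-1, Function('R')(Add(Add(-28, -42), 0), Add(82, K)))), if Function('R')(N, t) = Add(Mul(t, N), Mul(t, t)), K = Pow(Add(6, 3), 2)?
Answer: -12063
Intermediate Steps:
K = 81 (K = Pow(9, 2) = 81)
Function('R')(N, t) = Add(Pow(t, 2), Mul(N, t)) (Function('R')(N, t) = Add(Mul(N, t), Pow(t, 2)) = Add(Pow(t, 2), Mul(N, t)))
Add(3096, Mul(-1, Function('R')(Add(Add(-28, -42), 0), Add(82, K)))) = Add(3096, Mul(-1, Mul(Add(82, 81), Add(Add(Add(-28, -42), 0), Add(82, 81))))) = Add(3096, Mul(-1, Mul(163, Add(Add(-70, 0), 163)))) = Add(3096, Mul(-1, Mul(163, Add(-70, 163)))) = Add(3096, Mul(-1, Mul(163, 93))) = Add(3096, Mul(-1, 15159)) = Add(3096, -15159) = -12063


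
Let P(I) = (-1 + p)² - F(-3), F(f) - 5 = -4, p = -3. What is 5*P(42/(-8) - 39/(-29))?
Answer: 75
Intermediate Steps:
F(f) = 1 (F(f) = 5 - 4 = 1)
P(I) = 15 (P(I) = (-1 - 3)² - 1*1 = (-4)² - 1 = 16 - 1 = 15)
5*P(42/(-8) - 39/(-29)) = 5*15 = 75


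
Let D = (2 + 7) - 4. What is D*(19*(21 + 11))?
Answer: 3040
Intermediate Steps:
D = 5 (D = 9 - 4 = 5)
D*(19*(21 + 11)) = 5*(19*(21 + 11)) = 5*(19*32) = 5*608 = 3040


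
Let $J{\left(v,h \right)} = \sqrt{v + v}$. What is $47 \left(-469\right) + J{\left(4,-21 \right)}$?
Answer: $-22043 + 2 \sqrt{2} \approx -22040.0$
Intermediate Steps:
$J{\left(v,h \right)} = \sqrt{2} \sqrt{v}$ ($J{\left(v,h \right)} = \sqrt{2 v} = \sqrt{2} \sqrt{v}$)
$47 \left(-469\right) + J{\left(4,-21 \right)} = 47 \left(-469\right) + \sqrt{2} \sqrt{4} = -22043 + \sqrt{2} \cdot 2 = -22043 + 2 \sqrt{2}$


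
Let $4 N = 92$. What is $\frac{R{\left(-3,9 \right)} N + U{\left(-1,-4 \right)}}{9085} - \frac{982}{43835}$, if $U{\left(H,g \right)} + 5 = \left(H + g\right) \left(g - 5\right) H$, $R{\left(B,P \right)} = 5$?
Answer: $- \frac{1214439}{79648195} \approx -0.015248$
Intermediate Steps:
$N = 23$ ($N = \frac{1}{4} \cdot 92 = 23$)
$U{\left(H,g \right)} = -5 + H \left(-5 + g\right) \left(H + g\right)$ ($U{\left(H,g \right)} = -5 + \left(H + g\right) \left(g - 5\right) H = -5 + \left(H + g\right) \left(-5 + g\right) H = -5 + \left(-5 + g\right) \left(H + g\right) H = -5 + H \left(-5 + g\right) \left(H + g\right)$)
$\frac{R{\left(-3,9 \right)} N + U{\left(-1,-4 \right)}}{9085} - \frac{982}{43835} = \frac{5 \cdot 23 - \left(21 + 9 + 20\right)}{9085} - \frac{982}{43835} = \left(115 - 50\right) \frac{1}{9085} - \frac{982}{43835} = 65 \cdot \frac{1}{9085} - \frac{982}{43835} = \frac{13}{1817} - \frac{982}{43835} = - \frac{1214439}{79648195}$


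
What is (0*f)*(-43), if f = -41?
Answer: 0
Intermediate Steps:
(0*f)*(-43) = (0*(-41))*(-43) = 0*(-43) = 0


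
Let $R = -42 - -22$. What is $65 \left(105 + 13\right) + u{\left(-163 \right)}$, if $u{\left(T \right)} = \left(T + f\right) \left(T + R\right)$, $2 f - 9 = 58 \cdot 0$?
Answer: $\frac{73351}{2} \approx 36676.0$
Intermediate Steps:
$f = \frac{9}{2}$ ($f = \frac{9}{2} + \frac{58 \cdot 0}{2} = \frac{9}{2} + \frac{1}{2} \cdot 0 = \frac{9}{2} + 0 = \frac{9}{2} \approx 4.5$)
$R = -20$ ($R = -42 + 22 = -20$)
$u{\left(T \right)} = \left(-20 + T\right) \left(\frac{9}{2} + T\right)$ ($u{\left(T \right)} = \left(T + \frac{9}{2}\right) \left(T - 20\right) = \left(\frac{9}{2} + T\right) \left(-20 + T\right) = \left(-20 + T\right) \left(\frac{9}{2} + T\right)$)
$65 \left(105 + 13\right) + u{\left(-163 \right)} = 65 \left(105 + 13\right) - \left(- \frac{4873}{2} - 26569\right) = 65 \cdot 118 + \left(-90 + 26569 + \frac{5053}{2}\right) = 7670 + \frac{58011}{2} = \frac{73351}{2}$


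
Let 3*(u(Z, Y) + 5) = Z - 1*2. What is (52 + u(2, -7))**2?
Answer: 2209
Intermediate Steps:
u(Z, Y) = -17/3 + Z/3 (u(Z, Y) = -5 + (Z - 1*2)/3 = -5 + (Z - 2)/3 = -5 + (-2 + Z)/3 = -5 + (-2/3 + Z/3) = -17/3 + Z/3)
(52 + u(2, -7))**2 = (52 + (-17/3 + (1/3)*2))**2 = (52 + (-17/3 + 2/3))**2 = (52 - 5)**2 = 47**2 = 2209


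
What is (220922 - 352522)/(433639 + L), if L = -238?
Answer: -131600/433401 ≈ -0.30364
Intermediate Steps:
(220922 - 352522)/(433639 + L) = (220922 - 352522)/(433639 - 238) = -131600/433401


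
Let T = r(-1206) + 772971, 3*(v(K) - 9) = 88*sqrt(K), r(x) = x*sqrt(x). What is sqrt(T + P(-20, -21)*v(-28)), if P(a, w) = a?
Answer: sqrt(6955119 - 32562*I*sqrt(134) - 10560*I*sqrt(7))/3 ≈ 879.46 - 25.576*I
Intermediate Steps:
r(x) = x**(3/2)
v(K) = 9 + 88*sqrt(K)/3 (v(K) = 9 + (88*sqrt(K))/3 = 9 + 88*sqrt(K)/3)
T = 772971 - 3618*I*sqrt(134) (T = (-1206)**(3/2) + 772971 = -3618*I*sqrt(134) + 772971 = 772971 - 3618*I*sqrt(134) ≈ 7.7297e+5 - 41881.0*I)
sqrt(T + P(-20, -21)*v(-28)) = sqrt((772971 - 3618*I*sqrt(134)) - 20*(9 + 88*sqrt(-28)/3)) = sqrt((772971 - 3618*I*sqrt(134)) - 20*(9 + 88*(2*I*sqrt(7))/3)) = sqrt((772971 - 3618*I*sqrt(134)) - 20*(9 + 176*I*sqrt(7)/3)) = sqrt((772971 - 3618*I*sqrt(134)) + (-180 - 3520*I*sqrt(7)/3)) = sqrt(772791 - 3618*I*sqrt(134) - 3520*I*sqrt(7)/3)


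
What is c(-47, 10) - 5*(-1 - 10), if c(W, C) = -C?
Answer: 45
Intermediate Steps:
c(-47, 10) - 5*(-1 - 10) = -1*10 - 5*(-1 - 10) = -10 - 5*(-11) = -10 + 55 = 45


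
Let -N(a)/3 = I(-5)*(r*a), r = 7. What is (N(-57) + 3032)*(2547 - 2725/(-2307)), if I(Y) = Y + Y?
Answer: -52543409452/2307 ≈ -2.2776e+7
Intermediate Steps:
I(Y) = 2*Y
N(a) = 210*a (N(a) = -3*2*(-5)*7*a = -(-30)*7*a = -(-210)*a = 210*a)
(N(-57) + 3032)*(2547 - 2725/(-2307)) = (210*(-57) + 3032)*(2547 - 2725/(-2307)) = (-11970 + 3032)*(2547 - 2725*(-1/2307)) = -8938*(2547 + 2725/2307) = -8938*5878654/2307 = -52543409452/2307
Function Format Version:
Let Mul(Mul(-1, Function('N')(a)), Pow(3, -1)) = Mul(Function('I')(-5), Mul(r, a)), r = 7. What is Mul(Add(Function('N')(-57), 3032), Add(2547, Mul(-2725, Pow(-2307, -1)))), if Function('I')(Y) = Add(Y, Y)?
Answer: Rational(-52543409452, 2307) ≈ -2.2776e+7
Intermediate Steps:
Function('I')(Y) = Mul(2, Y)
Function('N')(a) = Mul(210, a) (Function('N')(a) = Mul(-3, Mul(Mul(2, -5), Mul(7, a))) = Mul(-3, Mul(-10, Mul(7, a))) = Mul(-3, Mul(-70, a)) = Mul(210, a))
Mul(Add(Function('N')(-57), 3032), Add(2547, Mul(-2725, Pow(-2307, -1)))) = Mul(Add(Mul(210, -57), 3032), Add(2547, Mul(-2725, Pow(-2307, -1)))) = Mul(Add(-11970, 3032), Add(2547, Mul(-2725, Rational(-1, 2307)))) = Mul(-8938, Add(2547, Rational(2725, 2307))) = Mul(-8938, Rational(5878654, 2307)) = Rational(-52543409452, 2307)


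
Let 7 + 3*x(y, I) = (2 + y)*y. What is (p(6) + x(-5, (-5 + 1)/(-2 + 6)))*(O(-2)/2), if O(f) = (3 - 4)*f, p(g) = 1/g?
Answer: 17/6 ≈ 2.8333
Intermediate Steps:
x(y, I) = -7/3 + y*(2 + y)/3 (x(y, I) = -7/3 + ((2 + y)*y)/3 = -7/3 + (y*(2 + y))/3 = -7/3 + y*(2 + y)/3)
p(g) = 1/g
O(f) = -f
(p(6) + x(-5, (-5 + 1)/(-2 + 6)))*(O(-2)/2) = (1/6 + (-7/3 + (⅓)*(-5)² + (⅔)*(-5)))*(-1*(-2)/2) = (⅙ + (-7/3 + (⅓)*25 - 10/3))*(2*(½)) = (⅙ + (-7/3 + 25/3 - 10/3))*1 = (⅙ + 8/3)*1 = (17/6)*1 = 17/6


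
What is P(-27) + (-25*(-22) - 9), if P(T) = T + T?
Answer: 487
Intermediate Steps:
P(T) = 2*T
P(-27) + (-25*(-22) - 9) = 2*(-27) + (-25*(-22) - 9) = -54 + (550 - 9) = -54 + 541 = 487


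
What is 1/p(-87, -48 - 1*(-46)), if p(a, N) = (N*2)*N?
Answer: ⅛ ≈ 0.12500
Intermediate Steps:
p(a, N) = 2*N² (p(a, N) = (2*N)*N = 2*N²)
1/p(-87, -48 - 1*(-46)) = 1/(2*(-48 - 1*(-46))²) = 1/(2*(-48 + 46)²) = 1/(2*(-2)²) = 1/(2*4) = 1/8 = ⅛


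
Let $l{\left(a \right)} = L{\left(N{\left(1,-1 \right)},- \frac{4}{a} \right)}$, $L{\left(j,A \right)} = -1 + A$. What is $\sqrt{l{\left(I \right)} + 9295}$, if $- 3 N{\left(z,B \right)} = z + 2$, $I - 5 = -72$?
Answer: $\frac{\sqrt{41721034}}{67} \approx 96.406$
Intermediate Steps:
$I = -67$ ($I = 5 - 72 = -67$)
$N{\left(z,B \right)} = - \frac{2}{3} - \frac{z}{3}$ ($N{\left(z,B \right)} = - \frac{z + 2}{3} = - \frac{2 + z}{3} = - \frac{2}{3} - \frac{z}{3}$)
$l{\left(a \right)} = -1 - \frac{4}{a}$
$\sqrt{l{\left(I \right)} + 9295} = \sqrt{\frac{-4 - -67}{-67} + 9295} = \sqrt{- \frac{-4 + 67}{67} + 9295} = \sqrt{\left(- \frac{1}{67}\right) 63 + 9295} = \sqrt{- \frac{63}{67} + 9295} = \sqrt{\frac{622702}{67}} = \frac{\sqrt{41721034}}{67}$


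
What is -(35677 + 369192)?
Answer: -404869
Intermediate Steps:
-(35677 + 369192) = -1*404869 = -404869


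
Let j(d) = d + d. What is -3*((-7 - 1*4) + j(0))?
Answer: 33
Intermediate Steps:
j(d) = 2*d
-3*((-7 - 1*4) + j(0)) = -3*((-7 - 1*4) + 2*0) = -3*((-7 - 4) + 0) = -3*(-11 + 0) = -3*(-11) = 33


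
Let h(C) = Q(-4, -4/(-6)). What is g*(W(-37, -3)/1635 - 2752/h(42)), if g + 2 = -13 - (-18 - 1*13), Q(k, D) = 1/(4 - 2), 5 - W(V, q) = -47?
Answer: -143983808/1635 ≈ -88064.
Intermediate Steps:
W(V, q) = 52 (W(V, q) = 5 - 1*(-47) = 5 + 47 = 52)
Q(k, D) = ½ (Q(k, D) = 1/2 = ½)
h(C) = ½
g = 16 (g = -2 + (-13 - (-18 - 1*13)) = -2 + (-13 - (-18 - 13)) = -2 + (-13 - 1*(-31)) = -2 + (-13 + 31) = -2 + 18 = 16)
g*(W(-37, -3)/1635 - 2752/h(42)) = 16*(52/1635 - 2752/½) = 16*(52*(1/1635) - 2752*2) = 16*(52/1635 - 5504) = 16*(-8998988/1635) = -143983808/1635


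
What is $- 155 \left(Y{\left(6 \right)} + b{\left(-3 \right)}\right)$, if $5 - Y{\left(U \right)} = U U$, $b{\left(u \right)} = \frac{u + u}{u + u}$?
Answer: $4650$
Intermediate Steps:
$b{\left(u \right)} = 1$ ($b{\left(u \right)} = \frac{2 u}{2 u} = 2 u \frac{1}{2 u} = 1$)
$Y{\left(U \right)} = 5 - U^{2}$ ($Y{\left(U \right)} = 5 - U U = 5 - U^{2}$)
$- 155 \left(Y{\left(6 \right)} + b{\left(-3 \right)}\right) = - 155 \left(\left(5 - 6^{2}\right) + 1\right) = - 155 \left(\left(5 - 36\right) + 1\right) = - 155 \left(-31 + 1\right) = \left(-155\right) \left(-30\right) = 4650$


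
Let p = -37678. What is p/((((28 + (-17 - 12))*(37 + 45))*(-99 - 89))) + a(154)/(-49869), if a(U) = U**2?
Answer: -1122285019/384390252 ≈ -2.9197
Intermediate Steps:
p/((((28 + (-17 - 12))*(37 + 45))*(-99 - 89))) + a(154)/(-49869) = -37678*1/((-99 - 89)*(28 + (-17 - 12))*(37 + 45)) + 154**2/(-49869) = -37678*(-1/(15416*(28 - 29))) + 23716*(-1/49869) = -37678/(-1*82*(-188)) - 23716/49869 = -37678/((-82*(-188))) - 23716/49869 = -37678/15416 - 23716/49869 = -37678*1/15416 - 23716/49869 = -18839/7708 - 23716/49869 = -1122285019/384390252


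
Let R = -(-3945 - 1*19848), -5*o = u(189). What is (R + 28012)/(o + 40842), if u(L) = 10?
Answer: 10361/8168 ≈ 1.2685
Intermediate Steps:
o = -2 (o = -1/5*10 = -2)
R = 23793 (R = -(-3945 - 19848) = -1*(-23793) = 23793)
(R + 28012)/(o + 40842) = (23793 + 28012)/(-2 + 40842) = 51805/40840 = 51805*(1/40840) = 10361/8168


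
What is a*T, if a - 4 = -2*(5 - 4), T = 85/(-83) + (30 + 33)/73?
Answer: -1952/6059 ≈ -0.32217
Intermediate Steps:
T = -976/6059 (T = 85*(-1/83) + 63*(1/73) = -85/83 + 63/73 = -976/6059 ≈ -0.16108)
a = 2 (a = 4 - 2*(5 - 4) = 4 - 2*1 = 4 - 2 = 2)
a*T = 2*(-976/6059) = -1952/6059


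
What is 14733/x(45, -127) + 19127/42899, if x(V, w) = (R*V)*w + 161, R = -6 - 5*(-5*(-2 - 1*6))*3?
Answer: 66877458244/148578584449 ≈ 0.45012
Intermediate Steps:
R = -606 (R = -6 - 5*(-5*(-2 - 6))*3 = -6 - 5*(-5*(-8))*3 = -6 - 200*3 = -6 - 5*120 = -6 - 600 = -606)
x(V, w) = 161 - 606*V*w (x(V, w) = (-606*V)*w + 161 = -606*V*w + 161 = 161 - 606*V*w)
14733/x(45, -127) + 19127/42899 = 14733/(161 - 606*45*(-127)) + 19127/42899 = 14733/(161 + 3463290) + 19127*(1/42899) = 14733/3463451 + 19127/42899 = 66877458244/148578584449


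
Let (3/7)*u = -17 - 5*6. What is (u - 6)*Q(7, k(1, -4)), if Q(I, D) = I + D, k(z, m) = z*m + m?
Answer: 347/3 ≈ 115.67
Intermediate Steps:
k(z, m) = m + m*z (k(z, m) = m*z + m = m + m*z)
Q(I, D) = D + I
u = -329/3 (u = 7*(-17 - 5*6)/3 = 7*(-17 - 1*30)/3 = 7*(-17 - 30)/3 = (7/3)*(-47) = -329/3 ≈ -109.67)
(u - 6)*Q(7, k(1, -4)) = (-329/3 - 6)*(-4*(1 + 1) + 7) = -347*(-4*2 + 7)/3 = -347*(-8 + 7)/3 = -347/3*(-1) = 347/3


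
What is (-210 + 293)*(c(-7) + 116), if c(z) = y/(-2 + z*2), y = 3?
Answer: 153799/16 ≈ 9612.4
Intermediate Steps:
c(z) = 3/(-2 + 2*z) (c(z) = 3/(-2 + z*2) = 3/(-2 + 2*z))
(-210 + 293)*(c(-7) + 116) = (-210 + 293)*(3/(2*(-1 - 7)) + 116) = 83*((3/2)/(-8) + 116) = 83*((3/2)*(-1/8) + 116) = 83*(-3/16 + 116) = 83*(1853/16) = 153799/16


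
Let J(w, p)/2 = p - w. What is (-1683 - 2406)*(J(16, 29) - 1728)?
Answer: 6959478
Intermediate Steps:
J(w, p) = -2*w + 2*p (J(w, p) = 2*(p - w) = -2*w + 2*p)
(-1683 - 2406)*(J(16, 29) - 1728) = (-1683 - 2406)*((-2*16 + 2*29) - 1728) = -4089*((-32 + 58) - 1728) = -4089*(26 - 1728) = -4089*(-1702) = 6959478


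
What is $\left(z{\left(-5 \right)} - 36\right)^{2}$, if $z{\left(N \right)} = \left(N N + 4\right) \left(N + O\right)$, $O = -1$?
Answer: $44100$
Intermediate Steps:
$z{\left(N \right)} = \left(-1 + N\right) \left(4 + N^{2}\right)$ ($z{\left(N \right)} = \left(N N + 4\right) \left(N - 1\right) = \left(N^{2} + 4\right) \left(-1 + N\right) = \left(4 + N^{2}\right) \left(-1 + N\right) = \left(-1 + N\right) \left(4 + N^{2}\right)$)
$\left(z{\left(-5 \right)} - 36\right)^{2} = \left(\left(-4 + \left(-5\right)^{3} - \left(-5\right)^{2} + 4 \left(-5\right)\right) - 36\right)^{2} = \left(\left(-4 - 125 - 25 - 20\right) - 36\right)^{2} = \left(-174 - 36\right)^{2} = \left(-210\right)^{2} = 44100$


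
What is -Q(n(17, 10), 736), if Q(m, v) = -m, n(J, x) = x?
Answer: 10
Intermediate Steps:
-Q(n(17, 10), 736) = -(-1)*10 = -1*(-10) = 10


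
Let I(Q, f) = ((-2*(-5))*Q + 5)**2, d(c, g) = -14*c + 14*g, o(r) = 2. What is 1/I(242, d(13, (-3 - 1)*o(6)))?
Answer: 1/5880625 ≈ 1.7005e-7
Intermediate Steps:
I(Q, f) = (5 + 10*Q)**2 (I(Q, f) = (10*Q + 5)**2 = (5 + 10*Q)**2)
1/I(242, d(13, (-3 - 1)*o(6))) = 1/(25*(1 + 2*242)**2) = 1/(25*(1 + 484)**2) = 1/(25*485**2) = 1/(25*235225) = 1/5880625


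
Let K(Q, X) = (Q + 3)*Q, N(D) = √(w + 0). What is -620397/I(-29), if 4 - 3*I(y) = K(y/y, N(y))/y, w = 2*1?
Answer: -17991513/40 ≈ -4.4979e+5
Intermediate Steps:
w = 2
N(D) = √2 (N(D) = √(2 + 0) = √2)
K(Q, X) = Q*(3 + Q) (K(Q, X) = (3 + Q)*Q = Q*(3 + Q))
I(y) = 4/3 - 4/(3*y) (I(y) = 4/3 - (y/y)*(3 + y/y)/(3*y) = 4/3 - 1*(3 + 1)/(3*y) = 4/3 - 1*4/(3*y) = 4/3 - 4/(3*y))
-620397/I(-29) = -620397*(-87/(4*(-1 - 29))) = -620397/((4/3)*(-1/29)*(-30)) = -620397/40/29 = -620397*29/40 = -17991513/40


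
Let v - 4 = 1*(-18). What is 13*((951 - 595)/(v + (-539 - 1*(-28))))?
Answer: -4628/525 ≈ -8.8152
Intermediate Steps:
v = -14 (v = 4 + 1*(-18) = 4 - 18 = -14)
13*((951 - 595)/(v + (-539 - 1*(-28)))) = 13*((951 - 595)/(-14 + (-539 - 1*(-28)))) = 13*(356/(-14 + (-539 + 28))) = 13*(356/(-14 - 511)) = 13*(356/(-525)) = 13*(356*(-1/525)) = 13*(-356/525) = -4628/525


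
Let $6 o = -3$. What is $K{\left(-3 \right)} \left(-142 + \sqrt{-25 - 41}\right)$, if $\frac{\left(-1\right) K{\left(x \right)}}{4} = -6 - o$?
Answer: $-3124 + 22 i \sqrt{66} \approx -3124.0 + 178.73 i$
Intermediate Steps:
$o = - \frac{1}{2}$ ($o = \frac{1}{6} \left(-3\right) = - \frac{1}{2} \approx -0.5$)
$K{\left(x \right)} = 22$ ($K{\left(x \right)} = - 4 \left(-6 - - \frac{1}{2}\right) = - 4 \left(-6 + \frac{1}{2}\right) = \left(-4\right) \left(- \frac{11}{2}\right) = 22$)
$K{\left(-3 \right)} \left(-142 + \sqrt{-25 - 41}\right) = 22 \left(-142 + \sqrt{-25 - 41}\right) = 22 \left(-142 + \sqrt{-66}\right) = 22 \left(-142 + i \sqrt{66}\right) = -3124 + 22 i \sqrt{66}$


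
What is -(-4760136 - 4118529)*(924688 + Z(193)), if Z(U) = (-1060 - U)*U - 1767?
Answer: 6047187702180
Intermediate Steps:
Z(U) = -1767 + U*(-1060 - U) (Z(U) = U*(-1060 - U) - 1767 = -1767 + U*(-1060 - U))
-(-4760136 - 4118529)*(924688 + Z(193)) = -(-4760136 - 4118529)*(924688 + (-1767 - 1*193**2 - 1060*193)) = -(-8878665)*(924688 + (-1767 - 1*37249 - 204580)) = -(-8878665)*(924688 + (-1767 - 37249 - 204580)) = -(-8878665)*(924688 - 243596) = -(-8878665)*681092 = -1*(-6047187702180) = 6047187702180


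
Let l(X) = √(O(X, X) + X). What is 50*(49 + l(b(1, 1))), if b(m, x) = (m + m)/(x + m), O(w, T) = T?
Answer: 2450 + 50*√2 ≈ 2520.7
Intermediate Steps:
b(m, x) = 2*m/(m + x) (b(m, x) = (2*m)/(m + x) = 2*m/(m + x))
l(X) = √2*√X (l(X) = √(X + X) = √(2*X) = √2*√X)
50*(49 + l(b(1, 1))) = 50*(49 + √2*√(2*1/(1 + 1))) = 50*(49 + √2*√(2*1/2)) = 50*(49 + √2*√(2*1*(½))) = 50*(49 + √2*√1) = 50*(49 + √2*1) = 50*(49 + √2) = 2450 + 50*√2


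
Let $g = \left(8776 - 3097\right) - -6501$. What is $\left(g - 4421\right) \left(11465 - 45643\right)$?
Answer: $-265187102$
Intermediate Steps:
$g = 12180$ ($g = \left(8776 - 3097\right) + 6501 = 5679 + 6501 = 12180$)
$\left(g - 4421\right) \left(11465 - 45643\right) = \left(12180 - 4421\right) \left(11465 - 45643\right) = 7759 \left(-34178\right) = -265187102$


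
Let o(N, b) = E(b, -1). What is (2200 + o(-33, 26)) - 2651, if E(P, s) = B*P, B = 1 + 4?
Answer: -321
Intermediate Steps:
B = 5
E(P, s) = 5*P
o(N, b) = 5*b
(2200 + o(-33, 26)) - 2651 = (2200 + 5*26) - 2651 = (2200 + 130) - 2651 = 2330 - 2651 = -321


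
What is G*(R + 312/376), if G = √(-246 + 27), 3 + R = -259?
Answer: -12275*I*√219/47 ≈ -3865.0*I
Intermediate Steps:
R = -262 (R = -3 - 259 = -262)
G = I*√219 (G = √(-219) = I*√219 ≈ 14.799*I)
G*(R + 312/376) = (I*√219)*(-262 + 312/376) = (I*√219)*(-262 + 312*(1/376)) = (I*√219)*(-262 + 39/47) = (I*√219)*(-12275/47) = -12275*I*√219/47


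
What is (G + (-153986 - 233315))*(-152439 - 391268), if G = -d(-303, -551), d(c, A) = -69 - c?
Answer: 210705492245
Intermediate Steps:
G = -234 (G = -(-69 - 1*(-303)) = -(-69 + 303) = -1*234 = -234)
(G + (-153986 - 233315))*(-152439 - 391268) = (-234 + (-153986 - 233315))*(-152439 - 391268) = (-234 - 387301)*(-543707) = -387535*(-543707) = 210705492245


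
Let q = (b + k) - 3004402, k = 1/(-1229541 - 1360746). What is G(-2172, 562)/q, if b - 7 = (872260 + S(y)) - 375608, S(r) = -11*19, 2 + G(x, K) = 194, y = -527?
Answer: -497335104/6496315462225 ≈ -7.6556e-5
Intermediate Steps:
k = -1/2590287 (k = 1/(-2590287) = -1/2590287 ≈ -3.8606e-7)
G(x, K) = 192 (G(x, K) = -2 + 194 = 192)
S(r) = -209
b = 496450 (b = 7 + ((872260 - 209) - 375608) = 7 + (872051 - 375608) = 7 + 496443 = 496450)
q = -6496315462225/2590287 (q = (496450 - 1/2590287) - 3004402 = 1285947981149/2590287 - 3004402 = -6496315462225/2590287 ≈ -2.5080e+6)
G(-2172, 562)/q = 192/(-6496315462225/2590287) = 192*(-2590287/6496315462225) = -497335104/6496315462225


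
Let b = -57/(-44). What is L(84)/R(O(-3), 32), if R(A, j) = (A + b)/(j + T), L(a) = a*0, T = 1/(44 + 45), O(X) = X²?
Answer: 0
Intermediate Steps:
T = 1/89 ≈ 0.011236
b = 57/44 (b = -57*(-1/44) = 57/44 ≈ 1.2955)
L(a) = 0
R(A, j) = (57/44 + A)/(1/89 + j) (R(A, j) = (A + 57/44)/(j + 1/89) = (57/44 + A)/(1/89 + j))
L(84)/R(O(-3), 32) = 0/((89*(57 + 44*(-3)²)/(44*(1 + 89*32)))) = 0/((89*(57 + 44*9)/(44*(1 + 2848)))) = 0/(((89/44)*(57 + 396)/2849)) = 0/(((89/44)*(1/2849)*453)) = 0/(40317/125356) = 0*(125356/40317) = 0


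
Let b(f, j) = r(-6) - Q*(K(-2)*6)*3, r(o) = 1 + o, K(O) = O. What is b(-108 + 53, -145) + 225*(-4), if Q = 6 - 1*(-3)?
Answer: -581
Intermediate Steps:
Q = 9 (Q = 6 + 3 = 9)
b(f, j) = 319 (b(f, j) = (1 - 6) - 9*-2*6*3 = -5 - 9*(-12*3) = -5 - 9*(-36) = -5 - 1*(-324) = -5 + 324 = 319)
b(-108 + 53, -145) + 225*(-4) = 319 + 225*(-4) = 319 - 900 = -581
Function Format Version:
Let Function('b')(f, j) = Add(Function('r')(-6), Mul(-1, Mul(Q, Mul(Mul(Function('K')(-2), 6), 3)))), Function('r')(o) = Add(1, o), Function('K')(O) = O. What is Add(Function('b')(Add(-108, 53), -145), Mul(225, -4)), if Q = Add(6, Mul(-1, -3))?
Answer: -581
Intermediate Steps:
Q = 9 (Q = Add(6, 3) = 9)
Function('b')(f, j) = 319 (Function('b')(f, j) = Add(Add(1, -6), Mul(-1, Mul(9, Mul(Mul(-2, 6), 3)))) = Add(-5, Mul(-1, Mul(9, Mul(-12, 3)))) = Add(-5, Mul(-1, Mul(9, -36))) = Add(-5, Mul(-1, -324)) = Add(-5, 324) = 319)
Add(Function('b')(Add(-108, 53), -145), Mul(225, -4)) = Add(319, Mul(225, -4)) = Add(319, -900) = -581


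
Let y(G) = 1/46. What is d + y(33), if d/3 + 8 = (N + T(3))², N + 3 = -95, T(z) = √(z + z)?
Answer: 1325077/46 - 588*√6 ≈ 27366.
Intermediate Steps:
T(z) = √2*√z (T(z) = √(2*z) = √2*√z)
N = -98 (N = -3 - 95 = -98)
d = -24 + 3*(-98 + √6)² (d = -24 + 3*(-98 + √2*√3)² = -24 + 3*(-98 + √6)² ≈ 27366.)
y(G) = 1/46
d + y(33) = (28806 - 588*√6) + 1/46 = 1325077/46 - 588*√6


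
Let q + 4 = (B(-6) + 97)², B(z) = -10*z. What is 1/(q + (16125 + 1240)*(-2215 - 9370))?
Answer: -1/201148880 ≈ -4.9714e-9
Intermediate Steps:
q = 24645 (q = -4 + (-10*(-6) + 97)² = -4 + (60 + 97)² = -4 + 157² = -4 + 24649 = 24645)
1/(q + (16125 + 1240)*(-2215 - 9370)) = 1/(24645 + (16125 + 1240)*(-2215 - 9370)) = 1/(24645 + 17365*(-11585)) = 1/(24645 - 201173525) = 1/(-201148880) = -1/201148880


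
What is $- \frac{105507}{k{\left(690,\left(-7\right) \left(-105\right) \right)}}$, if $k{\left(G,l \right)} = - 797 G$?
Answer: $\frac{35169}{183310} \approx 0.19186$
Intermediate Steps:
$- \frac{105507}{k{\left(690,\left(-7\right) \left(-105\right) \right)}} = - \frac{105507}{\left(-797\right) 690} = - \frac{105507}{-549930} = \left(-105507\right) \left(- \frac{1}{549930}\right) = \frac{35169}{183310}$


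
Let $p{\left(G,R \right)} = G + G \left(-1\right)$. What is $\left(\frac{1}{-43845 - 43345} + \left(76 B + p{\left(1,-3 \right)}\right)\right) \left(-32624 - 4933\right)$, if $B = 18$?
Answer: $- \frac{4479645689883}{87190} \approx -5.1378 \cdot 10^{7}$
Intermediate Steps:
$p{\left(G,R \right)} = 0$ ($p{\left(G,R \right)} = G - G = 0$)
$\left(\frac{1}{-43845 - 43345} + \left(76 B + p{\left(1,-3 \right)}\right)\right) \left(-32624 - 4933\right) = \left(\frac{1}{-43845 - 43345} + \left(76 \cdot 18 + 0\right)\right) \left(-32624 - 4933\right) = \left(\frac{1}{-87190} + \left(1368 + 0\right)\right) \left(-37557\right) = \left(- \frac{1}{87190} + 1368\right) \left(-37557\right) = \frac{119275919}{87190} \left(-37557\right) = - \frac{4479645689883}{87190}$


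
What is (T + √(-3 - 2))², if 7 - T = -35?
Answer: (42 + I*√5)² ≈ 1759.0 + 187.83*I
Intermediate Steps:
T = 42 (T = 7 - 1*(-35) = 7 + 35 = 42)
(T + √(-3 - 2))² = (42 + √(-3 - 2))² = (42 + √(-5))² = (42 + I*√5)²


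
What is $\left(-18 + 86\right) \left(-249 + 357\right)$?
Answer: $7344$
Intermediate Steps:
$\left(-18 + 86\right) \left(-249 + 357\right) = 68 \cdot 108 = 7344$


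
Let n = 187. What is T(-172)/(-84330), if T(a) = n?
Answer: -187/84330 ≈ -0.0022175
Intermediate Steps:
T(a) = 187
T(-172)/(-84330) = 187/(-84330) = 187*(-1/84330) = -187/84330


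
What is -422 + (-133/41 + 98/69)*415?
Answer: -3334823/2829 ≈ -1178.8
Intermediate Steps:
-422 + (-133/41 + 98/69)*415 = -422 - 5159/2829*415 = -422 - 2140985/2829 = -3334823/2829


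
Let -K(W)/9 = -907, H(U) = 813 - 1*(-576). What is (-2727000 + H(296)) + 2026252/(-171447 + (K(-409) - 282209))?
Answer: -1214242647475/445493 ≈ -2.7256e+6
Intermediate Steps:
H(U) = 1389 (H(U) = 813 + 576 = 1389)
K(W) = 8163 (K(W) = -9*(-907) = 8163)
(-2727000 + H(296)) + 2026252/(-171447 + (K(-409) - 282209)) = (-2727000 + 1389) + 2026252/(-171447 + (8163 - 282209)) = -2725611 + 2026252/(-171447 - 274046) = -2725611 + 2026252/(-445493) = -2725611 + 2026252*(-1/445493) = -2725611 - 2026252/445493 = -1214242647475/445493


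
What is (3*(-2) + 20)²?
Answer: 196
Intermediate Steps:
(3*(-2) + 20)² = (-6 + 20)² = 14² = 196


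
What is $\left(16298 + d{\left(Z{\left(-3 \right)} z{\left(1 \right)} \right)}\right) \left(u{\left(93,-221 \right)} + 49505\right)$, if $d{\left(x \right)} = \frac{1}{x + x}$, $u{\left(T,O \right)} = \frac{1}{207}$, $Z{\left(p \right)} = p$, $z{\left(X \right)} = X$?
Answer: $\frac{501037901416}{621} \approx 8.0682 \cdot 10^{8}$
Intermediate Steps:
$u{\left(T,O \right)} = \frac{1}{207}$
$d{\left(x \right)} = \frac{1}{2 x}$
$\left(16298 + d{\left(Z{\left(-3 \right)} z{\left(1 \right)} \right)}\right) \left(u{\left(93,-221 \right)} + 49505\right) = \left(16298 + \frac{1}{2 \left(\left(-3\right) 1\right)}\right) \left(\frac{1}{207} + 49505\right) = \left(16298 + \frac{1}{2 \left(-3\right)}\right) \frac{10247536}{207} = \left(16298 + \frac{1}{2} \left(- \frac{1}{3}\right)\right) \frac{10247536}{207} = \left(16298 - \frac{1}{6}\right) \frac{10247536}{207} = \frac{97787}{6} \cdot \frac{10247536}{207} = \frac{501037901416}{621}$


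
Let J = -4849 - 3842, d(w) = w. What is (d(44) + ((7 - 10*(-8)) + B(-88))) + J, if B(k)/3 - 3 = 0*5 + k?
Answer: -8815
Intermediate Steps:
J = -8691
B(k) = 9 + 3*k (B(k) = 9 + 3*(0*5 + k) = 9 + 3*(0 + k) = 9 + 3*k)
(d(44) + ((7 - 10*(-8)) + B(-88))) + J = (44 + ((7 - 10*(-8)) + (9 + 3*(-88)))) - 8691 = (44 + ((7 + 80) + (9 - 264))) - 8691 = (44 + (87 - 255)) - 8691 = (44 - 168) - 8691 = -124 - 8691 = -8815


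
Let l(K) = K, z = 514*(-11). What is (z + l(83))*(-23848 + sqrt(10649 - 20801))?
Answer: 132857208 - 33426*I*sqrt(282) ≈ 1.3286e+8 - 5.6132e+5*I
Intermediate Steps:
z = -5654
(z + l(83))*(-23848 + sqrt(10649 - 20801)) = (-5654 + 83)*(-23848 + sqrt(10649 - 20801)) = -5571*(-23848 + sqrt(-10152)) = -5571*(-23848 + 6*I*sqrt(282)) = 132857208 - 33426*I*sqrt(282)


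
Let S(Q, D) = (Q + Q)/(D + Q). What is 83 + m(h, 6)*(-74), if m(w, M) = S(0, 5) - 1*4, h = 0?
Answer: 379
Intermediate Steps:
S(Q, D) = 2*Q/(D + Q) (S(Q, D) = (2*Q)/(D + Q) = 2*Q/(D + Q))
m(w, M) = -4 (m(w, M) = 2*0/(5 + 0) - 1*4 = 2*0/5 - 4 = 2*0*(⅕) - 4 = 0 - 4 = -4)
83 + m(h, 6)*(-74) = 83 - 4*(-74) = 83 + 296 = 379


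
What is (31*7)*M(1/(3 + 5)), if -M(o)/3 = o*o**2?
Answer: -651/512 ≈ -1.2715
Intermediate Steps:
M(o) = -3*o**3 (M(o) = -3*o*o**2 = -3*o**3)
(31*7)*M(1/(3 + 5)) = (31*7)*(-3/(3 + 5)**3) = 217*(-3*(1/8)**3) = 217*(-3*1/512) = 217*(-3/512) = -651/512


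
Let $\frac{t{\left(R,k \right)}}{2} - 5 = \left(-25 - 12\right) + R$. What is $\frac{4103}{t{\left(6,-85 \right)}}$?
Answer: $- \frac{4103}{52} \approx -78.904$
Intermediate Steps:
$t{\left(R,k \right)} = -64 + 2 R$ ($t{\left(R,k \right)} = 10 + 2 \left(\left(-25 - 12\right) + R\right) = 10 + 2 \left(-37 + R\right) = 10 + \left(-74 + 2 R\right) = -64 + 2 R$)
$\frac{4103}{t{\left(6,-85 \right)}} = \frac{4103}{-64 + 2 \cdot 6} = \frac{4103}{-64 + 12} = \frac{4103}{-52} = 4103 \left(- \frac{1}{52}\right) = - \frac{4103}{52}$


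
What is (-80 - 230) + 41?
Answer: -269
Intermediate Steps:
(-80 - 230) + 41 = -310 + 41 = -269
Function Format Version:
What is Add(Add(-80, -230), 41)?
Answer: -269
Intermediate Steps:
Add(Add(-80, -230), 41) = Add(-310, 41) = -269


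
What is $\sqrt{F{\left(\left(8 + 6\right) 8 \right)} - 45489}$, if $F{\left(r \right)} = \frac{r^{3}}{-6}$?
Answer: $\frac{i \sqrt{2516793}}{3} \approx 528.81 i$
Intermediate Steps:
$F{\left(r \right)} = - \frac{r^{3}}{6}$ ($F{\left(r \right)} = r^{3} \left(- \frac{1}{6}\right) = - \frac{r^{3}}{6}$)
$\sqrt{F{\left(\left(8 + 6\right) 8 \right)} - 45489} = \sqrt{- \frac{\left(\left(8 + 6\right) 8\right)^{3}}{6} - 45489} = \sqrt{- \frac{\left(14 \cdot 8\right)^{3}}{6} - 45489} = \sqrt{- \frac{112^{3}}{6} - 45489} = \sqrt{\left(- \frac{1}{6}\right) 1404928 - 45489} = \sqrt{- \frac{702464}{3} - 45489} = \sqrt{- \frac{838931}{3}} = \frac{i \sqrt{2516793}}{3}$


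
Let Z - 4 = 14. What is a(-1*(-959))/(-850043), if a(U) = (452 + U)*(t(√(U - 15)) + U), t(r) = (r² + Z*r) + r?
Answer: -2685133/850043 - 107236*√59/850043 ≈ -4.1278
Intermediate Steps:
Z = 18 (Z = 4 + 14 = 18)
t(r) = r² + 19*r (t(r) = (r² + 18*r) + r = r² + 19*r)
a(U) = (452 + U)*(U + √(-15 + U)*(19 + √(-15 + U))) (a(U) = (452 + U)*(√(U - 15)*(19 + √(U - 15)) + U) = (452 + U)*(√(-15 + U)*(19 + √(-15 + U)) + U) = (452 + U)*(U + √(-15 + U)*(19 + √(-15 + U))))
a(-1*(-959))/(-850043) = (-6780 + 2*(-1*(-959))² + 889*(-1*(-959)) + 8588*√(-15 - 1*(-959)) + 19*(-1*(-959))*√(-15 - 1*(-959)))/(-850043) = (-6780 + 2*959² + 889*959 + 8588*√(-15 + 959) + 19*959*√(-15 + 959))*(-1/850043) = (-6780 + 2*919681 + 852551 + 8588*√944 + 19*959*√944)*(-1/850043) = (-6780 + 1839362 + 852551 + 8588*(4*√59) + 19*959*(4*√59))*(-1/850043) = (-6780 + 1839362 + 852551 + 34352*√59 + 72884*√59)*(-1/850043) = (2685133 + 107236*√59)*(-1/850043) = -2685133/850043 - 107236*√59/850043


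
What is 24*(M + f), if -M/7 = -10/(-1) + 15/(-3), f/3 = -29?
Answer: -2928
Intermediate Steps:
f = -87 (f = 3*(-29) = -87)
M = -35 (M = -7*(-10/(-1) + 15/(-3)) = -7*(-10*(-1) + 15*(-1/3)) = -7*(10 - 5) = -7*5 = -35)
24*(M + f) = 24*(-35 - 87) = 24*(-122) = -2928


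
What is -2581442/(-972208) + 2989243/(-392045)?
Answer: -10641149043/2141288120 ≈ -4.9695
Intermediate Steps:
-2581442/(-972208) + 2989243/(-392045) = -2581442*(-1/972208) + 2989243*(-1/392045) = 1290721/486104 - 33587/4405 = -10641149043/2141288120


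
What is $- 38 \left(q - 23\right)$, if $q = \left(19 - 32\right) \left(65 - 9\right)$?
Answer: $28538$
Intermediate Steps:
$q = -728$ ($q = \left(-13\right) 56 = -728$)
$- 38 \left(q - 23\right) = - 38 \left(-728 - 23\right) = \left(-38\right) \left(-751\right) = 28538$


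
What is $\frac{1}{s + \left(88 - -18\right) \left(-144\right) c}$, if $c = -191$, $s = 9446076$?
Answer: $\frac{1}{12361500} \approx 8.0896 \cdot 10^{-8}$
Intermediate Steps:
$\frac{1}{s + \left(88 - -18\right) \left(-144\right) c} = \frac{1}{9446076 + \left(88 - -18\right) \left(-144\right) \left(-191\right)} = \frac{1}{9446076 + \left(88 + 18\right) \left(-144\right) \left(-191\right)} = \frac{1}{9446076 + 106 \left(-144\right) \left(-191\right)} = \frac{1}{9446076 - -2915424} = \frac{1}{9446076 + 2915424} = \frac{1}{12361500}$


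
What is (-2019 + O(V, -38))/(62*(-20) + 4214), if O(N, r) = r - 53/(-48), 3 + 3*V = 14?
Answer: -98683/142752 ≈ -0.69129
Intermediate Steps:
V = 11/3 (V = -1 + (1/3)*14 = -1 + 14/3 = 11/3 ≈ 3.6667)
O(N, r) = 53/48 + r (O(N, r) = r - 53*(-1/48) = r + 53/48 = 53/48 + r)
(-2019 + O(V, -38))/(62*(-20) + 4214) = (-2019 + (53/48 - 38))/(62*(-20) + 4214) = (-2019 - 1771/48)/(-1240 + 4214) = -98683/48/2974 = -98683/48*1/2974 = -98683/142752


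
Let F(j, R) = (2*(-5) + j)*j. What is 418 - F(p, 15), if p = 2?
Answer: 434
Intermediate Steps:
F(j, R) = j*(-10 + j) (F(j, R) = (-10 + j)*j = j*(-10 + j))
418 - F(p, 15) = 418 - 2*(-10 + 2) = 418 - 2*(-8) = 418 - 1*(-16) = 418 + 16 = 434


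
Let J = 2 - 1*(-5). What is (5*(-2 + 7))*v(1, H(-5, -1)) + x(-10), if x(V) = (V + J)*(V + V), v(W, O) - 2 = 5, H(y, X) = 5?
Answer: 235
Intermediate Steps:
J = 7 (J = 2 + 5 = 7)
v(W, O) = 7 (v(W, O) = 2 + 5 = 7)
x(V) = 2*V*(7 + V) (x(V) = (V + 7)*(V + V) = (7 + V)*(2*V) = 2*V*(7 + V))
(5*(-2 + 7))*v(1, H(-5, -1)) + x(-10) = (5*(-2 + 7))*7 + 2*(-10)*(7 - 10) = (5*5)*7 + 2*(-10)*(-3) = 25*7 + 60 = 175 + 60 = 235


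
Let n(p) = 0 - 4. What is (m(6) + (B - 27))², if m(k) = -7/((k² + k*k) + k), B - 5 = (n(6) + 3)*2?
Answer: 3530641/6084 ≈ 580.32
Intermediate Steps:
n(p) = -4
B = 3 (B = 5 + (-4 + 3)*2 = 5 - 1*2 = 5 - 2 = 3)
m(k) = -7/(k + 2*k²) (m(k) = -7/((k² + k²) + k) = -7/(2*k² + k) = -7/(k + 2*k²))
(m(6) + (B - 27))² = (-7/(6*(1 + 2*6)) + (3 - 27))² = (-7*⅙/(1 + 12) - 24)² = (-7*⅙/13 - 24)² = (-7*⅙*1/13 - 24)² = (-7/78 - 24)² = (-1879/78)² = 3530641/6084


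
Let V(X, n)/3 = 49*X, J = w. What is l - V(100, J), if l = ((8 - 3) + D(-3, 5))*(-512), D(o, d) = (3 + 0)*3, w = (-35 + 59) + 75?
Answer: -21868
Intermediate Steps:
w = 99 (w = 24 + 75 = 99)
D(o, d) = 9 (D(o, d) = 3*3 = 9)
J = 99
V(X, n) = 147*X (V(X, n) = 3*(49*X) = 147*X)
l = -7168 (l = ((8 - 3) + 9)*(-512) = (5 + 9)*(-512) = 14*(-512) = -7168)
l - V(100, J) = -7168 - 147*100 = -7168 - 1*14700 = -7168 - 14700 = -21868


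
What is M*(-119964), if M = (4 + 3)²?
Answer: -5878236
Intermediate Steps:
M = 49 (M = 7² = 49)
M*(-119964) = 49*(-119964) = -5878236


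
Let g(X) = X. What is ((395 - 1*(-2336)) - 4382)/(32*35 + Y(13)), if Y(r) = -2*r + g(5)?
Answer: -1651/1099 ≈ -1.5023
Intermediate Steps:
Y(r) = 5 - 2*r (Y(r) = -2*r + 5 = 5 - 2*r)
((395 - 1*(-2336)) - 4382)/(32*35 + Y(13)) = ((395 - 1*(-2336)) - 4382)/(32*35 + (5 - 2*13)) = ((395 + 2336) - 4382)/(1120 + (5 - 26)) = (2731 - 4382)/(1120 - 21) = -1651/1099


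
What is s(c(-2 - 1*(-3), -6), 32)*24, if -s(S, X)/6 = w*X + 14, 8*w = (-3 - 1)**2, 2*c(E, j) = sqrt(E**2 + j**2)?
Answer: -11232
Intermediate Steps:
c(E, j) = sqrt(E**2 + j**2)/2
w = 2 (w = (-3 - 1)**2/8 = (1/8)*(-4)**2 = (1/8)*16 = 2)
s(S, X) = -84 - 12*X (s(S, X) = -6*(2*X + 14) = -6*(14 + 2*X) = -84 - 12*X)
s(c(-2 - 1*(-3), -6), 32)*24 = (-84 - 12*32)*24 = (-84 - 384)*24 = -468*24 = -11232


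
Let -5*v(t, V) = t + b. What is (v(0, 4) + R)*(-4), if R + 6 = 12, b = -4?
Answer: -136/5 ≈ -27.200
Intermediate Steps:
v(t, V) = ⅘ - t/5 (v(t, V) = -(t - 4)/5 = -(-4 + t)/5 = ⅘ - t/5)
R = 6 (R = -6 + 12 = 6)
(v(0, 4) + R)*(-4) = ((⅘ - ⅕*0) + 6)*(-4) = ((⅘ + 0) + 6)*(-4) = (⅘ + 6)*(-4) = (34/5)*(-4) = -136/5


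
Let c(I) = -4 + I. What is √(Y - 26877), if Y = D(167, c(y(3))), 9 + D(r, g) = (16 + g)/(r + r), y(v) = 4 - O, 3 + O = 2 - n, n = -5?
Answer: 6*I*√20828407/167 ≈ 163.97*I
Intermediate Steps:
O = 4 (O = -3 + (2 - 1*(-5)) = -3 + (2 + 5) = -3 + 7 = 4)
y(v) = 0 (y(v) = 4 - 1*4 = 4 - 4 = 0)
D(r, g) = -9 + (16 + g)/(2*r) (D(r, g) = -9 + (16 + g)/(r + r) = -9 + (16 + g)/((2*r)) = -9 + (16 + g)*(1/(2*r)) = -9 + (16 + g)/(2*r))
Y = -1497/167 (Y = (½)*(16 + (-4 + 0) - 18*167)/167 = (½)*(1/167)*(16 - 4 - 3006) = (½)*(1/167)*(-2994) = -1497/167 ≈ -8.9641)
√(Y - 26877) = √(-1497/167 - 26877) = √(-4489956/167) = 6*I*√20828407/167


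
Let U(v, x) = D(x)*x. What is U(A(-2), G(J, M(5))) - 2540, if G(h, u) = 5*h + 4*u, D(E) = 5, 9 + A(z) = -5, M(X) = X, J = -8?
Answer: -2640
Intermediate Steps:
A(z) = -14 (A(z) = -9 - 5 = -14)
G(h, u) = 4*u + 5*h
U(v, x) = 5*x
U(A(-2), G(J, M(5))) - 2540 = 5*(4*5 + 5*(-8)) - 2540 = 5*(20 - 40) - 2540 = 5*(-20) - 2540 = -100 - 2540 = -2640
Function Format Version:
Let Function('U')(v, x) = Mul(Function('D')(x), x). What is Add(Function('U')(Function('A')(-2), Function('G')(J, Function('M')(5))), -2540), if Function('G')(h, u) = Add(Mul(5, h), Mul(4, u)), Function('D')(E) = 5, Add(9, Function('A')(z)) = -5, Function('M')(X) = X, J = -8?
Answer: -2640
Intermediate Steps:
Function('A')(z) = -14 (Function('A')(z) = Add(-9, -5) = -14)
Function('G')(h, u) = Add(Mul(4, u), Mul(5, h))
Function('U')(v, x) = Mul(5, x)
Add(Function('U')(Function('A')(-2), Function('G')(J, Function('M')(5))), -2540) = Add(Mul(5, Add(Mul(4, 5), Mul(5, -8))), -2540) = Add(Mul(5, Add(20, -40)), -2540) = Add(Mul(5, -20), -2540) = Add(-100, -2540) = -2640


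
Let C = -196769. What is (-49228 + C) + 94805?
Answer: -151192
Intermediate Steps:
(-49228 + C) + 94805 = (-49228 - 196769) + 94805 = -245997 + 94805 = -151192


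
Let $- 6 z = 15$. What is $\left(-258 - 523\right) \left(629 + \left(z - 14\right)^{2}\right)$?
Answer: $- \frac{2815505}{4} \approx -7.0388 \cdot 10^{5}$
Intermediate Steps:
$z = - \frac{5}{2}$ ($z = \left(- \frac{1}{6}\right) 15 = - \frac{5}{2} \approx -2.5$)
$\left(-258 - 523\right) \left(629 + \left(z - 14\right)^{2}\right) = \left(-258 - 523\right) \left(629 + \left(- \frac{5}{2} - 14\right)^{2}\right) = \left(-258 - 523\right) \left(629 + \left(- \frac{33}{2}\right)^{2}\right) = - 781 \left(629 + \frac{1089}{4}\right) = \left(-781\right) \frac{3605}{4} = - \frac{2815505}{4}$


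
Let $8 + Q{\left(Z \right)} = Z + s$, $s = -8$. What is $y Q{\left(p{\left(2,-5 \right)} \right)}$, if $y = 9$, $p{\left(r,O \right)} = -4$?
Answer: $-180$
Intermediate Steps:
$Q{\left(Z \right)} = -16 + Z$ ($Q{\left(Z \right)} = -8 + \left(Z - 8\right) = -8 + \left(-8 + Z\right) = -16 + Z$)
$y Q{\left(p{\left(2,-5 \right)} \right)} = 9 \left(-16 - 4\right) = 9 \left(-20\right) = -180$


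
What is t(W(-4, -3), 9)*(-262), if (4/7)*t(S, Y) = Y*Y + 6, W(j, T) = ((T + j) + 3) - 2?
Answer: -79779/2 ≈ -39890.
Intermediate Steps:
W(j, T) = 1 + T + j (W(j, T) = (3 + T + j) - 2 = 1 + T + j)
t(S, Y) = 21/2 + 7*Y**2/4 (t(S, Y) = 7*(Y*Y + 6)/4 = 7*(Y**2 + 6)/4 = 7*(6 + Y**2)/4 = 21/2 + 7*Y**2/4)
t(W(-4, -3), 9)*(-262) = (21/2 + (7/4)*9**2)*(-262) = (21/2 + (7/4)*81)*(-262) = (21/2 + 567/4)*(-262) = (609/4)*(-262) = -79779/2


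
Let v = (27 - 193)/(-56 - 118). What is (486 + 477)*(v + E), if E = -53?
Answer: -1453488/29 ≈ -50120.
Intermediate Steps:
v = 83/87 (v = -166/(-174) = -166*(-1/174) = 83/87 ≈ 0.95402)
(486 + 477)*(v + E) = (486 + 477)*(83/87 - 53) = 963*(-4528/87) = -1453488/29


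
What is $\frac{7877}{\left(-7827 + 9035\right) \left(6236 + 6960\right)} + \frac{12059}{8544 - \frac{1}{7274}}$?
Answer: $\frac{1398768540929723}{990703667174240} \approx 1.4119$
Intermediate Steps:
$\frac{7877}{\left(-7827 + 9035\right) \left(6236 + 6960\right)} + \frac{12059}{8544 - \frac{1}{7274}} = \frac{7877}{1208 \cdot 13196} + \frac{12059}{8544 - \frac{1}{7274}} = \frac{7877}{15940768} + \frac{12059}{8544 - \frac{1}{7274}} = 7877 \cdot \frac{1}{15940768} + \frac{12059}{\frac{62149055}{7274}} = \frac{7877}{15940768} + 12059 \cdot \frac{7274}{62149055} = \frac{7877}{15940768} + \frac{87717166}{62149055} = \frac{1398768540929723}{990703667174240}$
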